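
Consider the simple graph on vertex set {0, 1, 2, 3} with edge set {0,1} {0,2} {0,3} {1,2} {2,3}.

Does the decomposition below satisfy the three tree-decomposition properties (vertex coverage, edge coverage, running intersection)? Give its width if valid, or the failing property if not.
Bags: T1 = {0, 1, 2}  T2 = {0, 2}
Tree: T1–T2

A tree decomposition must satisfy three properties: every vertex lies in some bag; for every edge, both endpoints lie together in some bag; and for every vertex, the bags containing it form a connected subtree. Here vertex 3 appears in no bag, so the decomposition is invalid.

No — vertex 3 appears in no bag.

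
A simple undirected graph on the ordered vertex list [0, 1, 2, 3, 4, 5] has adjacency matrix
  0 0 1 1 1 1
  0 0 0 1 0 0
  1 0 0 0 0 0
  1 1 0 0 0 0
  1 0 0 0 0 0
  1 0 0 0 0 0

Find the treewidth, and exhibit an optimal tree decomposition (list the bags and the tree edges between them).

The largest bag has 2 vertices, giving width 1; this decomposition certifies tw(G) ≤ 1. G has an edge, so its treewidth is at least 1. Combining the bounds, tw(G) = 1.

Treewidth 1.
One such decomposition:
Bags: B1 = {0, 2}  B2 = {0, 3}  B3 = {0, 4}  B4 = {1, 3}  B5 = {0, 5}
Tree: B1–B2, B2–B3, B2–B4, B2–B5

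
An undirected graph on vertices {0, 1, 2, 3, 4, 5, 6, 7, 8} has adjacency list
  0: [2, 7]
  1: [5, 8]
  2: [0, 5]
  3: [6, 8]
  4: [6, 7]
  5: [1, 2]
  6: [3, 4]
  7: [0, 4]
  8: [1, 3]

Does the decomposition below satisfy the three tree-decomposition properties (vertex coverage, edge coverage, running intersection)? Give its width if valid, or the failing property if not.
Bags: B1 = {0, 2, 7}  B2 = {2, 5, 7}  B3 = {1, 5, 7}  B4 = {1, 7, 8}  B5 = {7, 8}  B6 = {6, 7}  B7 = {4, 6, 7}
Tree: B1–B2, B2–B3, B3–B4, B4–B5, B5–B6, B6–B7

A tree decomposition must satisfy three properties: every vertex lies in some bag; for every edge, both endpoints lie together in some bag; and for every vertex, the bags containing it form a connected subtree. Here vertex 3 appears in no bag, so the decomposition is invalid.

No — vertex 3 appears in no bag.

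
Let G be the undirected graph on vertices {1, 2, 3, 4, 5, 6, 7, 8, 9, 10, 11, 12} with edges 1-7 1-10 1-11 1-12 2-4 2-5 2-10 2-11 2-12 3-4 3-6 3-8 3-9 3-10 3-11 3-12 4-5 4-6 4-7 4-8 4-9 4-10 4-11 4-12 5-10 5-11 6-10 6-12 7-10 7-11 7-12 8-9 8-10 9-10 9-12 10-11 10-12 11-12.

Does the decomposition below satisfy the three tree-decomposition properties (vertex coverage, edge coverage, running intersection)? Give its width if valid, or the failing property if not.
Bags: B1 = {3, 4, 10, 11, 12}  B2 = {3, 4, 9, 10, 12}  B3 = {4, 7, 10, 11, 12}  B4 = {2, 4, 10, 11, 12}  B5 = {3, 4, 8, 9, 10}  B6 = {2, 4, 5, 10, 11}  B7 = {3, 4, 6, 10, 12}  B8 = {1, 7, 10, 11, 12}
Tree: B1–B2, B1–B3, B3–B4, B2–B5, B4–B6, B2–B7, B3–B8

Yes; width 4.

Vertex coverage: the bags together contain {1, 2, 3, 4, 5, 6, 7, 8, 9, 10, 11, 12}, the full vertex set. Edge coverage: each edge of G has both endpoints in at least one bag. Running intersection: for every vertex, the bags containing it form a connected subtree. All three properties hold, so this is a valid tree decomposition of width max|bag| − 1 = 4, and hence tw(G) ≤ 4.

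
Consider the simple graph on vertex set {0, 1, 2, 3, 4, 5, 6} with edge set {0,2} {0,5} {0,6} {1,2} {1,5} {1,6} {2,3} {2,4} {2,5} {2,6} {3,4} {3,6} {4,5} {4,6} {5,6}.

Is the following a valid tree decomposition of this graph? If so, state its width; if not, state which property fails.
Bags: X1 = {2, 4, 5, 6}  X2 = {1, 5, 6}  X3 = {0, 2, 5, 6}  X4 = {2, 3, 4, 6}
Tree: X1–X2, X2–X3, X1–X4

No — edge (2,1) lies in no bag.

A tree decomposition must satisfy three properties: every vertex lies in some bag; for every edge, both endpoints lie together in some bag; and for every vertex, the bags containing it form a connected subtree. Here edge (2,1) lies in no bag, so the decomposition is invalid.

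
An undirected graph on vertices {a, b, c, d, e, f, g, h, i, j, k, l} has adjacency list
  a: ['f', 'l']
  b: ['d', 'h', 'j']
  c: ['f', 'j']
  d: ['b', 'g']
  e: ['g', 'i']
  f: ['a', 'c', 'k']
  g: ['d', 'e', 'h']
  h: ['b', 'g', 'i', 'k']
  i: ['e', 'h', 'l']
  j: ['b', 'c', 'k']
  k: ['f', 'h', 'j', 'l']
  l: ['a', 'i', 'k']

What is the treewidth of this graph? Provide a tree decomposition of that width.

Every bag has size at most 4, so the width is 4 − 1 = 3 and tw(G) ≤ 3. For the lower bound: the 4 vertex sets {d,e,g}, {i}, {h}, {b,j,k,l} are disjoint, each induces a connected subgraph, and every pair is joined by at least one edge of G. Contracting each set to a single vertex therefore yields K_{4} as a minor, and since treewidth is minor-monotone, tw(G) ≥ tw(K_{4}) = 3. Hence tw(G) = 3 exactly.

Treewidth 3.
One optimal decomposition is:
Bags: B1 = {d, e, g, i}  B2 = {d, g, h, i}  B3 = {b, d, h, i}  B4 = {b, h, i, l}  B5 = {b, h, k, l}  B6 = {b, j, k, l}  B7 = {a, j, k, l}  B8 = {a, f, j, k}  B9 = {a, c, f, j}
Tree: B1–B2, B2–B3, B3–B4, B4–B5, B5–B6, B6–B7, B7–B8, B8–B9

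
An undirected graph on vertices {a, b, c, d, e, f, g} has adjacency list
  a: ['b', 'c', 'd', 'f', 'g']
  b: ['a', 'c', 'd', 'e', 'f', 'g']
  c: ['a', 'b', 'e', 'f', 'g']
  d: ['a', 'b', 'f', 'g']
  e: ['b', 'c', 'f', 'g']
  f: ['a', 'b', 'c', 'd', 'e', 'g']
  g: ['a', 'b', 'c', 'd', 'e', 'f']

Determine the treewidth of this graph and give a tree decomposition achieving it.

The largest bag has 5 vertices, giving width 4; this decomposition certifies tw(G) ≤ 4. For the lower bound, the 5 vertices {a, b, d, f, g} are pairwise adjacent, and any tree decomposition puts a clique entirely inside one bag — forcing width ≥ 4. Combining the bounds, tw(G) = 4.

Treewidth 4.
One optimal decomposition is:
Bags: B1 = {b, c, e, f, g}  B2 = {a, b, c, f, g}  B3 = {a, b, d, f, g}
Tree: B1–B2, B2–B3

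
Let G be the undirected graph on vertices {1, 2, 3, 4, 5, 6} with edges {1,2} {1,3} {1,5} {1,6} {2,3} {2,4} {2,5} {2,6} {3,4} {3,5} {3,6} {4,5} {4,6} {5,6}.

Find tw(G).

4

A width-4 tree decomposition is:
Bags: B1 = {1, 2, 3, 5, 6}  B2 = {2, 3, 4, 5, 6}
Tree: B1–B2
Each bag holds 5 vertices, so the decomposition has width 4, which upper-bounds the treewidth. For the lower bound, the 5 vertices {1, 2, 3, 5, 6} are pairwise adjacent, and any tree decomposition puts a clique entirely inside one bag — forcing width ≥ 4. The upper and lower bounds meet at 4, so that is the treewidth.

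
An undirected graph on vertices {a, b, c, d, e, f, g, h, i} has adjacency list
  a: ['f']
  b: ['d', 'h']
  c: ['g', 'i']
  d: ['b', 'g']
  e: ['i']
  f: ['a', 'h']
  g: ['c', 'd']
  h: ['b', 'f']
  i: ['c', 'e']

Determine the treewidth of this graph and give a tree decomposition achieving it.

The largest bag has 2 vertices, giving width 1; this decomposition certifies tw(G) ≤ 1. G has an edge, so its treewidth is at least 1. Combining the bounds, tw(G) = 1.

Treewidth 1.
One optimal decomposition is:
Bags: B1 = {e, i}  B2 = {c, i}  B3 = {c, g}  B4 = {d, g}  B5 = {b, d}  B6 = {b, h}  B7 = {f, h}  B8 = {a, f}
Tree: B1–B2, B2–B3, B3–B4, B4–B5, B5–B6, B6–B7, B7–B8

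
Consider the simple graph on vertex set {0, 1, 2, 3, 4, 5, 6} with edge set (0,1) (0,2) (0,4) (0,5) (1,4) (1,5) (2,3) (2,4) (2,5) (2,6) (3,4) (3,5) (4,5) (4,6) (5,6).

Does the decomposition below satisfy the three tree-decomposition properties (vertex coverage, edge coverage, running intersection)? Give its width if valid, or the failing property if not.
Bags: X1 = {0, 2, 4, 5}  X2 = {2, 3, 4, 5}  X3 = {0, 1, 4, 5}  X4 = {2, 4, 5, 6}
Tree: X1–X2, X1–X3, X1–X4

Yes; width 3.

Every vertex of G appears in some bag (union = {0, 1, 2, 3, 4, 5, 6}); every edge is covered by a bag; and for each vertex v the set of bags containing v is connected in the bag tree. The decomposition is therefore valid. The largest bag has 4 vertices, so the width is 3.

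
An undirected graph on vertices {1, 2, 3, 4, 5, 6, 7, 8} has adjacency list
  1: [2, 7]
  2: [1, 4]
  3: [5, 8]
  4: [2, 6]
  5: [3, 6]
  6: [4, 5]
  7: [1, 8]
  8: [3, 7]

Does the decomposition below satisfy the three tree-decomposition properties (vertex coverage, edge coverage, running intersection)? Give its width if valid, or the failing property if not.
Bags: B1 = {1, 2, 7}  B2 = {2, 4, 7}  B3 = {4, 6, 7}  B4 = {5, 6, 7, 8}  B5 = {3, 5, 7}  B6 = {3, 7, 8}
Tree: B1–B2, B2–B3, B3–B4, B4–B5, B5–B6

A tree decomposition must satisfy three properties: every vertex lies in some bag; for every edge, both endpoints lie together in some bag; and for every vertex, the bags containing it form a connected subtree. Here bags containing vertex 8 are not connected in the tree, so the decomposition is invalid.

No — bags containing vertex 8 are not connected in the tree.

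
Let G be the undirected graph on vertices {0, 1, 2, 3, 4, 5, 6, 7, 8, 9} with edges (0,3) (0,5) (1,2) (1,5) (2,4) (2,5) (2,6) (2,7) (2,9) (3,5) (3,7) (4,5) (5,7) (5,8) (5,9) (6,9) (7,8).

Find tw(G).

A width-2 tree decomposition is:
Bags: B1 = {5, 7, 8}  B2 = {3, 5, 7}  B3 = {2, 5, 7}  B4 = {2, 5, 9}  B5 = {1, 2, 5}  B6 = {2, 6, 9}  B7 = {0, 3, 5}  B8 = {2, 4, 5}
Tree: B1–B2, B1–B3, B3–B4, B3–B5, B4–B6, B2–B7, B4–B8
The largest bag has 3 vertices, giving width 2; this decomposition certifies tw(G) ≤ 2. Conversely, {0, 3, 5} is a clique of size 3, and the vertices of any clique must share a bag in every tree decomposition; so some bag has ≥ 3 vertices and tw(G) ≥ 2. Hence tw(G) = 2 exactly.

2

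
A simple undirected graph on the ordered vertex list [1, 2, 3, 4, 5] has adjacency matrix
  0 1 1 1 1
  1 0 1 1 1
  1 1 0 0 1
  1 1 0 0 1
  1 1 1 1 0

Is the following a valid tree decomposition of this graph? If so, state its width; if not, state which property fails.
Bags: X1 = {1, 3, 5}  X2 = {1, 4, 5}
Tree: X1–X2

A tree decomposition must satisfy three properties: every vertex lies in some bag; for every edge, both endpoints lie together in some bag; and for every vertex, the bags containing it form a connected subtree. Here vertex 2 appears in no bag, so the decomposition is invalid.

No — vertex 2 appears in no bag.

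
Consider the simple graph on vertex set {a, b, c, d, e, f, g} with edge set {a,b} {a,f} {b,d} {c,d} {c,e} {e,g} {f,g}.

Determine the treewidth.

A width-2 tree decomposition is:
Bags: B1 = {a, b, f}  B2 = {b, d, f}  B3 = {c, d, f}  B4 = {c, e, f}  B5 = {e, f, g}
Tree: B1–B2, B2–B3, B3–B4, B4–B5
Each bag holds 3 vertices, so the decomposition has width 2, which upper-bounds the treewidth. For the lower bound, G contains the cycle f–a–b–d–c–e–g–f, so G is not a forest; only forests have treewidth ≤ 1, hence tw(G) ≥ 2. Therefore the treewidth is 2.

2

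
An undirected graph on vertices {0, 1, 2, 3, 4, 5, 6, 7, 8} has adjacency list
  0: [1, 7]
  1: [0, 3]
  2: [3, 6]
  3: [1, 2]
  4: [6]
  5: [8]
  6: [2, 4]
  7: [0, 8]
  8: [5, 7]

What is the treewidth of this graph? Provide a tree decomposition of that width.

The largest bag has 2 vertices, giving width 1; this decomposition certifies tw(G) ≤ 1. Since G has at least one edge (e.g. 4–6), it is not an edgeless graph, so tw(G) ≥ 1. Hence tw(G) = 1 exactly.

Treewidth 1.
One such decomposition:
Bags: B1 = {4, 6}  B2 = {2, 6}  B3 = {2, 3}  B4 = {1, 3}  B5 = {0, 1}  B6 = {0, 7}  B7 = {7, 8}  B8 = {5, 8}
Tree: B1–B2, B2–B3, B3–B4, B4–B5, B5–B6, B6–B7, B7–B8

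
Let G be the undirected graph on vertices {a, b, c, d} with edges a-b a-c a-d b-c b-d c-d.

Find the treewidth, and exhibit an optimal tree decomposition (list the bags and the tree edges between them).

With just one bag of size 4, the width is 4 − 1 = 3, so tw(G) ≤ 3. For the lower bound, the 4 vertices {a, b, c, d} are pairwise adjacent, and any tree decomposition puts a clique entirely inside one bag — forcing width ≥ 3. Hence tw(G) = 3 exactly.

Treewidth 3.
One such decomposition:
Bags: B1 = {a, b, c, d}
Tree: (single bag)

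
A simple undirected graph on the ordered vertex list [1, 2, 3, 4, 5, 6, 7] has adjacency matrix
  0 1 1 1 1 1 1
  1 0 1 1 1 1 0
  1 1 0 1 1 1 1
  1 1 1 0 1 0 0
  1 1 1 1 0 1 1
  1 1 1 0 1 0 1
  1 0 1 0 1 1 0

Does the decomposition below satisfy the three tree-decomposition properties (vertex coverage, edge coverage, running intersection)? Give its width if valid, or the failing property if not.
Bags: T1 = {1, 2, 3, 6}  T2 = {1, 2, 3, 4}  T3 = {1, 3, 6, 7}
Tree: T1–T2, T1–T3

A tree decomposition must satisfy three properties: every vertex lies in some bag; for every edge, both endpoints lie together in some bag; and for every vertex, the bags containing it form a connected subtree. Here vertex 5 appears in no bag, so the decomposition is invalid.

No — vertex 5 appears in no bag.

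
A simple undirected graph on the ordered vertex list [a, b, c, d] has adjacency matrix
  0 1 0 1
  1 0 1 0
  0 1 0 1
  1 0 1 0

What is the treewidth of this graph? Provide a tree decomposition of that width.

Treewidth 2.
Bags: B1 = {a, b, c}  B2 = {a, c, d}
Tree: B1–B2

The largest bag has 3 vertices, giving width 2; this decomposition certifies tw(G) ≤ 2. For the lower bound, G contains the cycle a–b–c–d–a, so G is not a forest; only forests have treewidth ≤ 1, hence tw(G) ≥ 2. The upper and lower bounds meet at 2, so that is the treewidth.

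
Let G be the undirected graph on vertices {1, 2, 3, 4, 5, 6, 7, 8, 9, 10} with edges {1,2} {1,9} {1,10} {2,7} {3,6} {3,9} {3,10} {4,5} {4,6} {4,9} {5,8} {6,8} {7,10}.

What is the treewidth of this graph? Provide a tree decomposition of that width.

Treewidth 2.
Bags: B1 = {2, 7, 10}  B2 = {1, 2, 10}  B3 = {1, 3, 10}  B4 = {1, 3, 9}  B5 = {3, 6, 9}  B6 = {4, 6, 9}  B7 = {4, 6, 8}  B8 = {4, 5, 8}
Tree: B1–B2, B2–B3, B3–B4, B4–B5, B5–B6, B6–B7, B7–B8

Every bag has size at most 3, so the width is 3 − 1 = 2 and tw(G) ≤ 2. The edges 7–2–1–10–7 form a cycle, so G is not a tree and its treewidth is at least 2. The upper and lower bounds meet at 2, so that is the treewidth.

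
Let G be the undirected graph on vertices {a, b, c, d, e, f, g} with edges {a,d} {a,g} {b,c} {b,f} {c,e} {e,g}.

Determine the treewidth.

A width-1 tree decomposition is:
Bags: B1 = {b, f}  B2 = {b, c}  B3 = {c, e}  B4 = {e, g}  B5 = {a, g}  B6 = {a, d}
Tree: B1–B2, B2–B3, B3–B4, B4–B5, B5–B6
Every bag has size at most 2, so the width is 2 − 1 = 1 and tw(G) ≤ 1. Since G has at least one edge (e.g. f–b), it is not an edgeless graph, so tw(G) ≥ 1. Combining the bounds, tw(G) = 1.

1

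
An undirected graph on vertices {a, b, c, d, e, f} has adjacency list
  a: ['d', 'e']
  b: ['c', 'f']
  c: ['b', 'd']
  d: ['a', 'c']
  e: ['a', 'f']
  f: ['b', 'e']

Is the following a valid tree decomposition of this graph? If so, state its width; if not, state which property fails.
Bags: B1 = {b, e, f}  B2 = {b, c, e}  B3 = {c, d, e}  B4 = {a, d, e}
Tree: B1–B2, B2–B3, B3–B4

Vertex coverage: the bags together contain {a, b, c, d, e, f}, the full vertex set. Edge coverage: each edge of G has both endpoints in at least one bag. Running intersection: for every vertex, the bags containing it form a connected subtree. All three properties hold, so this is a valid tree decomposition of width max|bag| − 1 = 2, and hence tw(G) ≤ 2.

Yes; width 2.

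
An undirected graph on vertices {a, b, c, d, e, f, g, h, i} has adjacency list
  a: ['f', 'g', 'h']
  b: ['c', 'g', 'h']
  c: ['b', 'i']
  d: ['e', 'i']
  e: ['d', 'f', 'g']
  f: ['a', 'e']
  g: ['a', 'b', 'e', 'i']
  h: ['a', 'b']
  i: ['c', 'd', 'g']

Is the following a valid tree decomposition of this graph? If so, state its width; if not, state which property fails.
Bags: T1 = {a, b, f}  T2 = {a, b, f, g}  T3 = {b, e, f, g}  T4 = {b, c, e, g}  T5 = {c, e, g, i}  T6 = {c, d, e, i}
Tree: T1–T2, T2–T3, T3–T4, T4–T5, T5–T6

A tree decomposition must satisfy three properties: every vertex lies in some bag; for every edge, both endpoints lie together in some bag; and for every vertex, the bags containing it form a connected subtree. Here vertex h appears in no bag, so the decomposition is invalid.

No — vertex h appears in no bag.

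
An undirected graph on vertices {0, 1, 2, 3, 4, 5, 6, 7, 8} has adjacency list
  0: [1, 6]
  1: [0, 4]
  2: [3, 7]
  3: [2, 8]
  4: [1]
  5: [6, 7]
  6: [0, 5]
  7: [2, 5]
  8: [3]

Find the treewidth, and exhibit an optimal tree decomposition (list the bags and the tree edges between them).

The largest bag has 2 vertices, giving width 1; this decomposition certifies tw(G) ≤ 1. G has an edge, so its treewidth is at least 1. The upper and lower bounds meet at 1, so that is the treewidth.

Treewidth 1.
Bags: B1 = {3, 8}  B2 = {2, 3}  B3 = {2, 7}  B4 = {5, 7}  B5 = {5, 6}  B6 = {0, 6}  B7 = {0, 1}  B8 = {1, 4}
Tree: B1–B2, B2–B3, B3–B4, B4–B5, B5–B6, B6–B7, B7–B8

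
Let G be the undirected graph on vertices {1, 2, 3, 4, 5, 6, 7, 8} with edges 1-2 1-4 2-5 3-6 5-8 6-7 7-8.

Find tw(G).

A width-1 tree decomposition is:
Bags: B1 = {1, 4}  B2 = {1, 2}  B3 = {2, 5}  B4 = {5, 8}  B5 = {7, 8}  B6 = {6, 7}  B7 = {3, 6}
Tree: B1–B2, B2–B3, B3–B4, B4–B5, B5–B6, B6–B7
The largest bag has 2 vertices, giving width 1; this decomposition certifies tw(G) ≤ 1. Since G has at least one edge (e.g. 4–1), it is not an edgeless graph, so tw(G) ≥ 1. Hence tw(G) = 1 exactly.

1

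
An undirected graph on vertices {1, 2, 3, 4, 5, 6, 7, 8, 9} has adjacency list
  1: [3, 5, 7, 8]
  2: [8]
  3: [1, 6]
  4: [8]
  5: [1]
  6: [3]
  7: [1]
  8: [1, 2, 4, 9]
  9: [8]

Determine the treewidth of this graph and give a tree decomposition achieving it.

Treewidth 1.
One optimal decomposition is:
Bags: B1 = {8, 9}  B2 = {2, 8}  B3 = {1, 8}  B4 = {1, 7}  B5 = {4, 8}  B6 = {1, 3}  B7 = {1, 5}  B8 = {3, 6}
Tree: B1–B2, B1–B3, B3–B4, B1–B5, B4–B6, B6–B7, B6–B8

Each bag holds 2 vertices, so the decomposition has width 1, which upper-bounds the treewidth. Any graph with an edge has treewidth ≥ 1, and G has the edge 9–8. Hence tw(G) = 1 exactly.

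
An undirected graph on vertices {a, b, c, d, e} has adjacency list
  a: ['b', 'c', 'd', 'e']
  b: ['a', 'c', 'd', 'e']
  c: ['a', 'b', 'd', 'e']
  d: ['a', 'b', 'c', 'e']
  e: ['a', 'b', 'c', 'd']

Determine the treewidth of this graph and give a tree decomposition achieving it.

With just one bag of size 5, the width is 5 − 1 = 4, so tw(G) ≤ 4. Conversely, {a, b, c, d, e} is a clique of size 5, and the vertices of any clique must share a bag in every tree decomposition; so some bag has ≥ 5 vertices and tw(G) ≥ 4. Therefore the treewidth is 4.

Treewidth 4.
One optimal decomposition is:
Bags: B1 = {a, b, c, d, e}
Tree: (single bag)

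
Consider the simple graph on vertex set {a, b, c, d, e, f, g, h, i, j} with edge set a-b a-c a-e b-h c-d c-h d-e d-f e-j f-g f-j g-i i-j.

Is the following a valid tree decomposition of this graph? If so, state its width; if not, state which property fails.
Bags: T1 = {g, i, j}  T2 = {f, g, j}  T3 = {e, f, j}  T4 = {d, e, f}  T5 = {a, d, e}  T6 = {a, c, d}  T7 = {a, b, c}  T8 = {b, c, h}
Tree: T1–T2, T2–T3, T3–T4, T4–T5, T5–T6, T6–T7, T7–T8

Vertex coverage: the bags together contain {a, b, c, d, e, f, g, h, i, j}, the full vertex set. Edge coverage: each edge of G has both endpoints in at least one bag. Running intersection: for every vertex, the bags containing it form a connected subtree. All three properties hold, so this is a valid tree decomposition of width max|bag| − 1 = 2, and hence tw(G) ≤ 2.

Yes; width 2.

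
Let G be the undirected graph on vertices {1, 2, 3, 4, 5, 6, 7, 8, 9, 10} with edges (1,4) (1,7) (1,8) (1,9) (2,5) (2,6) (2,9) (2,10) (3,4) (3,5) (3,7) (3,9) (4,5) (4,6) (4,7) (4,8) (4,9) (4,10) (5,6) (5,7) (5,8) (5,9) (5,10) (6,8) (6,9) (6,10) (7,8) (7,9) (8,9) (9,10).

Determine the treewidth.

A width-4 tree decomposition is:
Bags: B1 = {4, 5, 7, 8, 9}  B2 = {4, 5, 6, 8, 9}  B3 = {1, 4, 7, 8, 9}  B4 = {3, 4, 5, 7, 9}  B5 = {4, 5, 6, 9, 10}  B6 = {2, 5, 6, 9, 10}
Tree: B1–B2, B1–B3, B1–B4, B2–B5, B5–B6
The largest bag has 5 vertices, giving width 4; this decomposition certifies tw(G) ≤ 4. For the lower bound, the 5 vertices {2, 5, 6, 9, 10} are pairwise adjacent, and any tree decomposition puts a clique entirely inside one bag — forcing width ≥ 4. Combining the bounds, tw(G) = 4.

4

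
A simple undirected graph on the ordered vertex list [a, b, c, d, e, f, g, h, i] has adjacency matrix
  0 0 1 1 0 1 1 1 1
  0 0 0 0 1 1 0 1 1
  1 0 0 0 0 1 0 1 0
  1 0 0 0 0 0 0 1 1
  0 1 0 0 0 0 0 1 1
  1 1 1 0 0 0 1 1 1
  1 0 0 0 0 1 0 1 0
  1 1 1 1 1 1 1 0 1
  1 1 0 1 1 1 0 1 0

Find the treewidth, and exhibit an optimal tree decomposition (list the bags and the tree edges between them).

Treewidth 3.
One optimal decomposition is:
Bags: B1 = {a, f, h, i}  B2 = {a, c, f, h}  B3 = {b, f, h, i}  B4 = {a, f, g, h}  B5 = {a, d, h, i}  B6 = {b, e, h, i}
Tree: B1–B2, B1–B3, B1–B4, B1–B5, B3–B6

Every bag has size at most 4, so the width is 4 − 1 = 3 and tw(G) ≤ 3. On the other hand G contains the 4-clique {a, d, h, i}. A clique must lie in a single bag of any decomposition, so no decomposition can have width below 3. Hence tw(G) = 3 exactly.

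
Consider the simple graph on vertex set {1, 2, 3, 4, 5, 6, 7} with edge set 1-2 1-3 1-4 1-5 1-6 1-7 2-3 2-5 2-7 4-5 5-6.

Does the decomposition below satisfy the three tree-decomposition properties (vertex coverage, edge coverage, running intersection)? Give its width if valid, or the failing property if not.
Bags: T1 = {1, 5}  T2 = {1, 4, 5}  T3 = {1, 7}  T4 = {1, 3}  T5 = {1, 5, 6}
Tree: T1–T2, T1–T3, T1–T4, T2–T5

A tree decomposition must satisfy three properties: every vertex lies in some bag; for every edge, both endpoints lie together in some bag; and for every vertex, the bags containing it form a connected subtree. Here vertex 2 appears in no bag, so the decomposition is invalid.

No — vertex 2 appears in no bag.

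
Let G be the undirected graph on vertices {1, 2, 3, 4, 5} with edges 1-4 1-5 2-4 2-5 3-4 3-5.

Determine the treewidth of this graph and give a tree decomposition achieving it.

Each bag holds 3 vertices, so the decomposition has width 2, which upper-bounds the treewidth. Since 1–4–2–5–1 is a cycle in G, G is not acyclic. Forests are exactly the graphs of treewidth ≤ 1, so tw(G) ≥ 2. The upper and lower bounds meet at 2, so that is the treewidth.

Treewidth 2.
Bags: B1 = {1, 4, 5}  B2 = {2, 4, 5}  B3 = {3, 4, 5}
Tree: B1–B2, B2–B3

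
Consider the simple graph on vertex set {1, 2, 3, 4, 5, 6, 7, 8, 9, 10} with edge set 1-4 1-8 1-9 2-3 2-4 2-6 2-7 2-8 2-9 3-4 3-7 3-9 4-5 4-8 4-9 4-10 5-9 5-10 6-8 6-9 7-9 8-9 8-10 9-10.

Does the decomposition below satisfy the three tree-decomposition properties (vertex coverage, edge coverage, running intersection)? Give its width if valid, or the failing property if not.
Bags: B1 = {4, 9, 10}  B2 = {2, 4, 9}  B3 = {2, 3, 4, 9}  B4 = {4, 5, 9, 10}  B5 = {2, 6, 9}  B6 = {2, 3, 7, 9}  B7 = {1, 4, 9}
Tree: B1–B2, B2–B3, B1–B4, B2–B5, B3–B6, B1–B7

No — vertex 8 appears in no bag.

A tree decomposition must satisfy three properties: every vertex lies in some bag; for every edge, both endpoints lie together in some bag; and for every vertex, the bags containing it form a connected subtree. Here vertex 8 appears in no bag, so the decomposition is invalid.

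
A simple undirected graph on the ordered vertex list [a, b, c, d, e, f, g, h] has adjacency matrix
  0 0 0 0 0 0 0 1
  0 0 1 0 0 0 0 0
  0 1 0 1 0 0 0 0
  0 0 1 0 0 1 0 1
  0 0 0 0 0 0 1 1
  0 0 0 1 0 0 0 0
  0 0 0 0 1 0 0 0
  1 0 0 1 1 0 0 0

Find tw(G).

A width-1 tree decomposition is:
Bags: B1 = {e, h}  B2 = {d, h}  B3 = {a, h}  B4 = {e, g}  B5 = {c, d}  B6 = {d, f}  B7 = {b, c}
Tree: B1–B2, B2–B3, B1–B4, B2–B5, B5–B6, B5–B7
The largest bag has 2 vertices, giving width 1; this decomposition certifies tw(G) ≤ 1. Any graph with an edge has treewidth ≥ 1, and G has the edge h–e. The upper and lower bounds meet at 1, so that is the treewidth.

1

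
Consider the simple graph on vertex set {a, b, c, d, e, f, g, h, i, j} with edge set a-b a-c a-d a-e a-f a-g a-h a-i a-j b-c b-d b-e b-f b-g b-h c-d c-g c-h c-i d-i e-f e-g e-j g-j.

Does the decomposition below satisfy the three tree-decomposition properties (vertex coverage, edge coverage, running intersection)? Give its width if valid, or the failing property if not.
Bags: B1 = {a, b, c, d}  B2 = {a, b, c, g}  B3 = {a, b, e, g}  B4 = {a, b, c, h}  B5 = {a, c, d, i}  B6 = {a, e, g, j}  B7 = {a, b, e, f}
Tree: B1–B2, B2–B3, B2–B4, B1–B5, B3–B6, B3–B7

Vertex coverage: the bags together contain {a, b, c, d, e, f, g, h, i, j}, the full vertex set. Edge coverage: each edge of G has both endpoints in at least one bag. Running intersection: for every vertex, the bags containing it form a connected subtree. All three properties hold, so this is a valid tree decomposition of width max|bag| − 1 = 3, and hence tw(G) ≤ 3.

Yes; width 3.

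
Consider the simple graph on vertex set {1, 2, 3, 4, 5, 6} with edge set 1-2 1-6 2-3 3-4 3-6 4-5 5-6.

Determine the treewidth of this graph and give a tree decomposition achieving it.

Treewidth 2.
Bags: B1 = {1, 2, 3}  B2 = {1, 3, 6}  B3 = {3, 4, 6}  B4 = {4, 5, 6}
Tree: B1–B2, B2–B3, B3–B4

Each bag holds 3 vertices, so the decomposition has width 2, which upper-bounds the treewidth. Since 2–1–6–3–2 is a cycle in G, G is not acyclic. Forests are exactly the graphs of treewidth ≤ 1, so tw(G) ≥ 2. Combining the bounds, tw(G) = 2.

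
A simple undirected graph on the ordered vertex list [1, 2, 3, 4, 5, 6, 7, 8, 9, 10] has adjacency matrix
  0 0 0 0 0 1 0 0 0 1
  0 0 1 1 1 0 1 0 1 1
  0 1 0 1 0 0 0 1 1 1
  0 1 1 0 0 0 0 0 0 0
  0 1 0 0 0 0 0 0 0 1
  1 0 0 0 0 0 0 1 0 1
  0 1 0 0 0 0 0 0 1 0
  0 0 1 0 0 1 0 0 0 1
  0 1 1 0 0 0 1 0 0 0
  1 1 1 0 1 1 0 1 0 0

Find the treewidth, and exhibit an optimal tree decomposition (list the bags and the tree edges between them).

Treewidth 2.
One optimal decomposition is:
Bags: B1 = {3, 8, 10}  B2 = {6, 8, 10}  B3 = {2, 3, 10}  B4 = {2, 3, 4}  B5 = {2, 5, 10}  B6 = {2, 3, 9}  B7 = {1, 6, 10}  B8 = {2, 7, 9}
Tree: B1–B2, B1–B3, B3–B4, B3–B5, B4–B6, B2–B7, B6–B8

Each bag holds 3 vertices, so the decomposition has width 2, which upper-bounds the treewidth. Conversely, {3, 8, 10} is a clique of size 3, and the vertices of any clique must share a bag in every tree decomposition; so some bag has ≥ 3 vertices and tw(G) ≥ 2. Hence tw(G) = 2 exactly.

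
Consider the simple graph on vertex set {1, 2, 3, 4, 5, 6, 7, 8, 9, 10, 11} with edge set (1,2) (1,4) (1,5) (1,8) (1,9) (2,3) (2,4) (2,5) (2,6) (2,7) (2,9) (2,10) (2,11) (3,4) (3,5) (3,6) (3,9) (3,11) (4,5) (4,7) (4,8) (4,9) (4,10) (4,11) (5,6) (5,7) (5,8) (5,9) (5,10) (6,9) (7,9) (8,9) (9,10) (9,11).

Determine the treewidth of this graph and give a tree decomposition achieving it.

Treewidth 4.
One such decomposition:
Bags: B1 = {2, 3, 5, 6, 9}  B2 = {2, 3, 4, 5, 9}  B3 = {2, 4, 5, 7, 9}  B4 = {2, 3, 4, 9, 11}  B5 = {2, 4, 5, 9, 10}  B6 = {1, 2, 4, 5, 9}  B7 = {1, 4, 5, 8, 9}
Tree: B1–B2, B2–B3, B2–B4, B2–B5, B3–B6, B6–B7

The largest bag has 5 vertices, giving width 4; this decomposition certifies tw(G) ≤ 4. For the lower bound, the 5 vertices {1, 4, 5, 8, 9} are pairwise adjacent, and any tree decomposition puts a clique entirely inside one bag — forcing width ≥ 4. Combining the bounds, tw(G) = 4.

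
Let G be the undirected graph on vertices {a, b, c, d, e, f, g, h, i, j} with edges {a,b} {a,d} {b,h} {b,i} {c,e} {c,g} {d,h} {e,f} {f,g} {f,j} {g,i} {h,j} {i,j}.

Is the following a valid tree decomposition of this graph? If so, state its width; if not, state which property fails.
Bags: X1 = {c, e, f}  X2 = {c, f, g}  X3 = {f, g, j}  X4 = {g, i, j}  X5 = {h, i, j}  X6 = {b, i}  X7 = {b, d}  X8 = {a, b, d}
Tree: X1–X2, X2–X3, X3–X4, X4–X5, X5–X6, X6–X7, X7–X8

No — edge (h,b) lies in no bag.

A tree decomposition must satisfy three properties: every vertex lies in some bag; for every edge, both endpoints lie together in some bag; and for every vertex, the bags containing it form a connected subtree. Here edge (h,b) lies in no bag, so the decomposition is invalid.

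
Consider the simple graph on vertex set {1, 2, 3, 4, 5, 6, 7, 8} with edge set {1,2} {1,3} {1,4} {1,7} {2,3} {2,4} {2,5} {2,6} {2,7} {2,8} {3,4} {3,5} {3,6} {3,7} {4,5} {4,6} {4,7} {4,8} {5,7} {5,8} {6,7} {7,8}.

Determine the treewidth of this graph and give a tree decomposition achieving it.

Every bag has size at most 5, so the width is 5 − 1 = 4 and tw(G) ≤ 4. Conversely, {2, 4, 5, 7, 8} is a clique of size 5, and the vertices of any clique must share a bag in every tree decomposition; so some bag has ≥ 5 vertices and tw(G) ≥ 4. Therefore the treewidth is 4.

Treewidth 4.
One optimal decomposition is:
Bags: B1 = {2, 3, 4, 5, 7}  B2 = {2, 3, 4, 6, 7}  B3 = {2, 4, 5, 7, 8}  B4 = {1, 2, 3, 4, 7}
Tree: B1–B2, B1–B3, B1–B4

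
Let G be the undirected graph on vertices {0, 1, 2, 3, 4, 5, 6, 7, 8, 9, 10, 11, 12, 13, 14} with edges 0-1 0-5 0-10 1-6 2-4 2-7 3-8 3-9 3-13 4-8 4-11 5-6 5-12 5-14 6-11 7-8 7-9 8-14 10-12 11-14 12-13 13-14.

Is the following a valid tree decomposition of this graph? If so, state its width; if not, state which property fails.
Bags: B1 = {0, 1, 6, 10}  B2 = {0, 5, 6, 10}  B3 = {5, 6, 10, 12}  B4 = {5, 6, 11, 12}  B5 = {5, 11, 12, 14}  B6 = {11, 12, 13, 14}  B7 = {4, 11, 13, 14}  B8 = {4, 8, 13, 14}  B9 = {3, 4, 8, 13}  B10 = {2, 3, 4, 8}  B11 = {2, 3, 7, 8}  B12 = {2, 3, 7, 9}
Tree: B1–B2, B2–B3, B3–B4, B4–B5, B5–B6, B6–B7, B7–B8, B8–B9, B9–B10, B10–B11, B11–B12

Every vertex of G appears in some bag (union = {0, 1, 2, 3, 4, 5, 6, 7, 8, 9, 10, 11, 12, 13, 14}); every edge is covered by a bag; and for each vertex v the set of bags containing v is connected in the bag tree. The decomposition is therefore valid. The largest bag has 4 vertices, so the width is 3.

Yes; width 3.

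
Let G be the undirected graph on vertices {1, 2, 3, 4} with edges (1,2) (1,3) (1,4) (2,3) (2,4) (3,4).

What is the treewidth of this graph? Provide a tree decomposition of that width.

A single bag containing all 4 vertices is trivially a valid decomposition of width 3. Conversely, {1, 2, 3, 4} is a clique of size 4, and the vertices of any clique must share a bag in every tree decomposition; so some bag has ≥ 4 vertices and tw(G) ≥ 3. The upper and lower bounds meet at 3, so that is the treewidth.

Treewidth 3.
One optimal decomposition is:
Bags: B1 = {1, 2, 3, 4}
Tree: (single bag)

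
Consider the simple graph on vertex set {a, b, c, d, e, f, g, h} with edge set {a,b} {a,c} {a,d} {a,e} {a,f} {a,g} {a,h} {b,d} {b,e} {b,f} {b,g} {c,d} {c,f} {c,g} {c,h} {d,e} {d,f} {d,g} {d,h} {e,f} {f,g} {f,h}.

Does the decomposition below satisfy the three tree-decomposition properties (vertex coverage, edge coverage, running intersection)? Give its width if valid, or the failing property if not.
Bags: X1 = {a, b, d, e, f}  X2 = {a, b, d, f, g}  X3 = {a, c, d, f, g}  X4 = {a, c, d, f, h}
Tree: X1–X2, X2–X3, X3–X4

Yes; width 4.

Checking the three conditions: (i) the bags cover all of {a, b, c, d, e, f, g, h}; (ii) for each edge, some bag contains both endpoints; (iii) the bags containing any fixed vertex form a subtree. All hold, so the decomposition is valid with width 5 − 1 = 4.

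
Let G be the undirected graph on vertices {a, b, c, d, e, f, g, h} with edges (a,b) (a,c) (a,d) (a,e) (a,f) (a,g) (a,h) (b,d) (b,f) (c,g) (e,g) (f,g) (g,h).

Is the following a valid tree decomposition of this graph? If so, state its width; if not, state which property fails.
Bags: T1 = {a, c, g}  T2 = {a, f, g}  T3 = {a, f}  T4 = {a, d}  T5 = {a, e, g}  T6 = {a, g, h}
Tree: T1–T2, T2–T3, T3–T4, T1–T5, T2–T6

No — vertex b appears in no bag.

A tree decomposition must satisfy three properties: every vertex lies in some bag; for every edge, both endpoints lie together in some bag; and for every vertex, the bags containing it form a connected subtree. Here vertex b appears in no bag, so the decomposition is invalid.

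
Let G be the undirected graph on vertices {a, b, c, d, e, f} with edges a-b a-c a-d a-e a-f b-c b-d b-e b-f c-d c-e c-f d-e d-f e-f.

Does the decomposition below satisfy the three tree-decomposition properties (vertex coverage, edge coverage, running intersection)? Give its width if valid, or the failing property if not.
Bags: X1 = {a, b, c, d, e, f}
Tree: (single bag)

Yes; width 5.

Checking the three conditions: (i) the bags cover all of {a, b, c, d, e, f}; (ii) for each edge, some bag contains both endpoints; (iii) the bags containing any fixed vertex form a subtree. All hold, so the decomposition is valid with width 6 − 1 = 5.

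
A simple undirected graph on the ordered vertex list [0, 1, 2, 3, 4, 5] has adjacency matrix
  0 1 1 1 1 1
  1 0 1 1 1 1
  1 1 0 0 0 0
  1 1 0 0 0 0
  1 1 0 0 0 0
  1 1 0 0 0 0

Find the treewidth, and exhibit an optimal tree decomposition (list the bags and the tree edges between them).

Treewidth 2.
Bags: B1 = {0, 1, 3}  B2 = {0, 1, 4}  B3 = {0, 1, 5}  B4 = {0, 1, 2}
Tree: B1–B2, B2–B3, B2–B4

Each bag holds 3 vertices, so the decomposition has width 2, which upper-bounds the treewidth. Conversely, {0, 1, 2} is a clique of size 3, and the vertices of any clique must share a bag in every tree decomposition; so some bag has ≥ 3 vertices and tw(G) ≥ 2. The upper and lower bounds meet at 2, so that is the treewidth.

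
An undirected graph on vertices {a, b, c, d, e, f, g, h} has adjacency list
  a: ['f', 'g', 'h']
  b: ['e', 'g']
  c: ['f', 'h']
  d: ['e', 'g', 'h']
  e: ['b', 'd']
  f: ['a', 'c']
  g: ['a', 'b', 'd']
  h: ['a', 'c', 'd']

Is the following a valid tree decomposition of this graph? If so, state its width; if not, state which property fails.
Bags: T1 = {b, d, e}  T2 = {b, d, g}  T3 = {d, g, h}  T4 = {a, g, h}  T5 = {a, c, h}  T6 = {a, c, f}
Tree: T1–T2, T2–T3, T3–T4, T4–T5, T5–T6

Every vertex of G appears in some bag (union = {a, b, c, d, e, f, g, h}); every edge is covered by a bag; and for each vertex v the set of bags containing v is connected in the bag tree. The decomposition is therefore valid. The largest bag has 3 vertices, so the width is 2.

Yes; width 2.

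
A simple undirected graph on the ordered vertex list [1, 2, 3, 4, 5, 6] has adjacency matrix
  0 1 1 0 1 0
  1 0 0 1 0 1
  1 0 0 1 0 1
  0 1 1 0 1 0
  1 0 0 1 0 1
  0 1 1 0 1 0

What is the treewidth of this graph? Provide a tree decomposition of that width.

Treewidth 3.
One optimal decomposition is:
Bags: B1 = {2, 3, 5, 6}  B2 = {2, 3, 4, 5}  B3 = {1, 2, 3, 5}
Tree: B1–B2, B2–B3

The largest bag has 4 vertices, giving width 3; this decomposition certifies tw(G) ≤ 3. For the lower bound: the 4 vertex sets {5,6}, {2,4}, {3}, {1} are disjoint, each induces a connected subgraph, and every pair is joined by at least one edge of G. Contracting each set to a single vertex therefore yields K_{4} as a minor, and since treewidth is minor-monotone, tw(G) ≥ tw(K_{4}) = 3. Therefore the treewidth is 3.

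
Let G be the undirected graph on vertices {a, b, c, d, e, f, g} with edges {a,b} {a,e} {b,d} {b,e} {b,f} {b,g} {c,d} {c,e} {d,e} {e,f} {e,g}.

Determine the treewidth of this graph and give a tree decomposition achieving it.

Treewidth 2.
One such decomposition:
Bags: B1 = {b, e, f}  B2 = {b, d, e}  B3 = {c, d, e}  B4 = {a, b, e}  B5 = {b, e, g}
Tree: B1–B2, B2–B3, B2–B4, B4–B5

Each bag holds 3 vertices, so the decomposition has width 2, which upper-bounds the treewidth. Conversely, {c, d, e} is a clique of size 3, and the vertices of any clique must share a bag in every tree decomposition; so some bag has ≥ 3 vertices and tw(G) ≥ 2. Hence tw(G) = 2 exactly.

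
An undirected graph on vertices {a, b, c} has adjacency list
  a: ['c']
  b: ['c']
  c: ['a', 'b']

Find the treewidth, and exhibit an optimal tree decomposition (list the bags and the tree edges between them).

Every bag has size at most 2, so the width is 2 − 1 = 1 and tw(G) ≤ 1. Any graph with an edge has treewidth ≥ 1, and G has the edge c–b. Hence tw(G) = 1 exactly.

Treewidth 1.
Bags: B1 = {b, c}  B2 = {a, c}
Tree: B1–B2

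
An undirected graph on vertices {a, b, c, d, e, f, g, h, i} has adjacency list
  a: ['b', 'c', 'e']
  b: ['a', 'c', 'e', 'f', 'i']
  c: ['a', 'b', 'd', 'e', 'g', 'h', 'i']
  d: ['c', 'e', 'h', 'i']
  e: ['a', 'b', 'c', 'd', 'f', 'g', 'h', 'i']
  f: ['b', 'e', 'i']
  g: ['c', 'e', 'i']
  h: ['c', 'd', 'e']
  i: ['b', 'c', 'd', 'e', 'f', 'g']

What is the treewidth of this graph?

A width-3 tree decomposition is:
Bags: B1 = {a, b, c, e}  B2 = {b, c, e, i}  B3 = {c, d, e, i}  B4 = {b, e, f, i}  B5 = {c, d, e, h}  B6 = {c, e, g, i}
Tree: B1–B2, B2–B3, B2–B4, B3–B5, B3–B6
Each bag holds 4 vertices, so the decomposition has width 3, which upper-bounds the treewidth. Conversely, {c, d, e, h} is a clique of size 4, and the vertices of any clique must share a bag in every tree decomposition; so some bag has ≥ 4 vertices and tw(G) ≥ 3. Therefore the treewidth is 3.

3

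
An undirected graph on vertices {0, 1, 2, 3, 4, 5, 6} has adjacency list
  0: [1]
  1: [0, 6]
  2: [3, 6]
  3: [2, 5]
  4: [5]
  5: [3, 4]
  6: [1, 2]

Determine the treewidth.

1

A width-1 tree decomposition is:
Bags: B1 = {0, 1}  B2 = {1, 6}  B3 = {2, 6}  B4 = {2, 3}  B5 = {3, 5}  B6 = {4, 5}
Tree: B1–B2, B2–B3, B3–B4, B4–B5, B5–B6
The largest bag has 2 vertices, giving width 1; this decomposition certifies tw(G) ≤ 1. Since G has at least one edge (e.g. 0–1), it is not an edgeless graph, so tw(G) ≥ 1. Hence tw(G) = 1 exactly.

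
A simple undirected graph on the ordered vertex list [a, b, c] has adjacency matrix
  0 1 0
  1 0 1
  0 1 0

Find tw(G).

A width-1 tree decomposition is:
Bags: B1 = {a, b}  B2 = {b, c}
Tree: B1–B2
Every bag has size at most 2, so the width is 2 − 1 = 1 and tw(G) ≤ 1. G has an edge, so its treewidth is at least 1. Combining the bounds, tw(G) = 1.

1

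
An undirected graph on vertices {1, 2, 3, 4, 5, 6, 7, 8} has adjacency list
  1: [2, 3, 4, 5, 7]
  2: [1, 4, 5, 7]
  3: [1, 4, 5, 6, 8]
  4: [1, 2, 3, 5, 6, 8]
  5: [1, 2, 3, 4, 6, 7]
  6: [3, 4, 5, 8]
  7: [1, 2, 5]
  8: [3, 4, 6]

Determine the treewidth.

A width-3 tree decomposition is:
Bags: B1 = {3, 4, 5, 6}  B2 = {3, 4, 6, 8}  B3 = {1, 3, 4, 5}  B4 = {1, 2, 4, 5}  B5 = {1, 2, 5, 7}
Tree: B1–B2, B1–B3, B3–B4, B4–B5
Each bag holds 4 vertices, so the decomposition has width 3, which upper-bounds the treewidth. For the lower bound, the 4 vertices {1, 2, 4, 5} are pairwise adjacent, and any tree decomposition puts a clique entirely inside one bag — forcing width ≥ 3. Therefore the treewidth is 3.

3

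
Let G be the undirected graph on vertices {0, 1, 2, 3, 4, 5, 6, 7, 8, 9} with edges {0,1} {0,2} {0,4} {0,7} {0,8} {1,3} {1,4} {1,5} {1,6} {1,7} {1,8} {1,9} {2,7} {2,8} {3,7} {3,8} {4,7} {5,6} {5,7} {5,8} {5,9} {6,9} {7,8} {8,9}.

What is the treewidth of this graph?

A width-3 tree decomposition is:
Bags: B1 = {1, 5, 7, 8}  B2 = {1, 3, 7, 8}  B3 = {0, 1, 7, 8}  B4 = {1, 5, 8, 9}  B5 = {0, 1, 4, 7}  B6 = {1, 5, 6, 9}  B7 = {0, 2, 7, 8}
Tree: B1–B2, B1–B3, B1–B4, B3–B5, B4–B6, B3–B7
Every bag has size at most 4, so the width is 4 − 1 = 3 and tw(G) ≤ 3. Conversely, {1, 5, 8, 9} is a clique of size 4, and the vertices of any clique must share a bag in every tree decomposition; so some bag has ≥ 4 vertices and tw(G) ≥ 3. Hence tw(G) = 3 exactly.

3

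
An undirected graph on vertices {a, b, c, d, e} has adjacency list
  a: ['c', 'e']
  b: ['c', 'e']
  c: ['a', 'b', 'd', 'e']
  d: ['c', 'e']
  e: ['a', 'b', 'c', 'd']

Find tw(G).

A width-2 tree decomposition is:
Bags: B1 = {c, d, e}  B2 = {b, c, e}  B3 = {a, c, e}
Tree: B1–B2, B1–B3
Every bag has size at most 3, so the width is 3 − 1 = 2 and tw(G) ≤ 2. For the lower bound, the 3 vertices {c, d, e} are pairwise adjacent, and any tree decomposition puts a clique entirely inside one bag — forcing width ≥ 2. Combining the bounds, tw(G) = 2.

2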